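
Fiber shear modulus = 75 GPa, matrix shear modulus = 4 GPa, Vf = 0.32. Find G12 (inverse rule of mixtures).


1/G12 = Vf/Gf + (1-Vf)/Gm = 0.32/75 + 0.68/4
G12 = 5.74 GPa

5.74 GPa


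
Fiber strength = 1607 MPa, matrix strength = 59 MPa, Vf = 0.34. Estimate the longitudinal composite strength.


sigma_1 = sigma_f*Vf + sigma_m*(1-Vf) = 1607*0.34 + 59*0.66 = 585.3 MPa

585.3 MPa


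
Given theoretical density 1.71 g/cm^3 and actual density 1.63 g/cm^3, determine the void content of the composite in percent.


Void% = (rho_theo - rho_actual)/rho_theo * 100 = (1.71 - 1.63)/1.71 * 100 = 4.68%

4.68%


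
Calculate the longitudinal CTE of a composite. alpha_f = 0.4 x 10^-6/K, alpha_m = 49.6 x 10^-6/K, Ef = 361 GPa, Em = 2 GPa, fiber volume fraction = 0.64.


E1 = Ef*Vf + Em*(1-Vf) = 231.76
alpha_1 = (alpha_f*Ef*Vf + alpha_m*Em*(1-Vf))/E1 = 0.55 x 10^-6/K

0.55 x 10^-6/K


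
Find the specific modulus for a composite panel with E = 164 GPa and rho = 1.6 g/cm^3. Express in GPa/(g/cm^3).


Specific stiffness = E/rho = 164/1.6 = 102.5 GPa/(g/cm^3)

102.5 GPa/(g/cm^3)


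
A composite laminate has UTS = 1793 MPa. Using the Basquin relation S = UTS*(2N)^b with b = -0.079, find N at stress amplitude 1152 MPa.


N = 0.5 * (S/UTS)^(1/b) = 0.5 * (1152/1793)^(1/-0.079) = 135.1972 cycles

135.1972 cycles


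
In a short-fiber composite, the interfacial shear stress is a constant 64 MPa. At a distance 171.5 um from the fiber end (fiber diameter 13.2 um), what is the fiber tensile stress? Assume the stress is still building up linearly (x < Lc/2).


Force balance: sigma_f * (pi*d^2/4) = tau * (pi*d) * x  ->  sigma_f = 4 * tau * x / d
sigma_f = 4 * 64 * 171.5 / 13.2 = 3326.1 MPa

3326.1 MPa


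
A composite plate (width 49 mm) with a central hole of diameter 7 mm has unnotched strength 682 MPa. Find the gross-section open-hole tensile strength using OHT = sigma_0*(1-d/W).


OHT = sigma_0*(1-d/W) = 682*(1-7/49) = 584.6 MPa

584.6 MPa


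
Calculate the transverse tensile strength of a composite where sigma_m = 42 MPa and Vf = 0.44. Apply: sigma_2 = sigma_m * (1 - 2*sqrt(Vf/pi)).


factor = 1 - 2*sqrt(0.44/pi) = 0.2515
sigma_2 = 42 * 0.2515 = 10.56 MPa

10.56 MPa


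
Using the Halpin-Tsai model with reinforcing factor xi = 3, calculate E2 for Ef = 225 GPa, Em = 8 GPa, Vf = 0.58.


eta = (Ef/Em - 1)/(Ef/Em + xi) = (28.125 - 1)/(28.125 + 3) = 0.8715
E2 = Em*(1+xi*eta*Vf)/(1-eta*Vf) = 40.71 GPa

40.71 GPa


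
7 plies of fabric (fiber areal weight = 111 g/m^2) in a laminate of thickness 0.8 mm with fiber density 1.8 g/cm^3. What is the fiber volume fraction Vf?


Vf = n * FAW / (rho_f * h * 1000) = 7 * 111 / (1.8 * 0.8 * 1000) = 0.5396

0.5396


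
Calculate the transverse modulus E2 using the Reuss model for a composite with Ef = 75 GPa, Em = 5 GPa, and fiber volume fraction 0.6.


1/E2 = Vf/Ef + (1-Vf)/Em = 0.6/75 + 0.4/5
E2 = 11.36 GPa

11.36 GPa


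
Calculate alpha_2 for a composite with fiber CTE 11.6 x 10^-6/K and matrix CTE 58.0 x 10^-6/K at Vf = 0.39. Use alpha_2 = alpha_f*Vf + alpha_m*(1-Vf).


alpha_2 = alpha_f*Vf + alpha_m*(1-Vf) = 11.6*0.39 + 58.0*0.61 = 39.9 x 10^-6/K

39.9 x 10^-6/K


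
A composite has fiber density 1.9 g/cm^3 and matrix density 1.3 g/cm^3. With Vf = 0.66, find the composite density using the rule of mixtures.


rho_c = rho_f*Vf + rho_m*(1-Vf) = 1.9*0.66 + 1.3*0.34 = 1.696 g/cm^3

1.696 g/cm^3


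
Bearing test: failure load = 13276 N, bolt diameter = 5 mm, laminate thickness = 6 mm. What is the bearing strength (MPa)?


sigma_br = F/(d*h) = 13276/(5*6) = 442.5 MPa

442.5 MPa


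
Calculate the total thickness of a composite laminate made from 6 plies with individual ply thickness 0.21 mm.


h = n * t_ply = 6 * 0.21 = 1.26 mm

1.26 mm


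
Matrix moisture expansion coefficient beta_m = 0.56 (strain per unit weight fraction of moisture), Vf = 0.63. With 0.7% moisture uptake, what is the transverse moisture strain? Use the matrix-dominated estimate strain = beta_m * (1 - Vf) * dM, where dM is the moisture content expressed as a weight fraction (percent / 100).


dM = 0.7/100 = 0.007
strain = beta_m * (1-Vf) * dM = 0.56 * 0.37 * 0.007 = 0.0014504

0.0014504


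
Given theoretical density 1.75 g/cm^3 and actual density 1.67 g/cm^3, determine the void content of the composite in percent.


Void% = (rho_theo - rho_actual)/rho_theo * 100 = (1.75 - 1.67)/1.75 * 100 = 4.57%

4.57%


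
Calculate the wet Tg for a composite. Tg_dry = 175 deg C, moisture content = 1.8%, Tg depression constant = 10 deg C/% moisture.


Tg_wet = Tg_dry - k*moisture = 175 - 10*1.8 = 157.0 deg C

157.0 deg C


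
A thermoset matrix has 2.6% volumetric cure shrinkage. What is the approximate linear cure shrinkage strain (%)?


Linear shrinkage ≈ vol_shrink/3 = 2.6/3 = 0.867%

0.867%


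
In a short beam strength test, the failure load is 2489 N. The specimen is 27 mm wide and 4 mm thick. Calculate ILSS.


ILSS = 3F/(4bh) = 3*2489/(4*27*4) = 17.28 MPa

17.28 MPa


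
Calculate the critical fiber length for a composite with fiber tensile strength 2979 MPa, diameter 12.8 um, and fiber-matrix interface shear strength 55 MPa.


Lc = sigma_f * d / (2 * tau_i) = 2979 * 12.8 / (2 * 55) = 346.6 um

346.6 um


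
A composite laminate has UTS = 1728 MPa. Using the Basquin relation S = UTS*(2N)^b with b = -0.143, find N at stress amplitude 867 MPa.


N = 0.5 * (S/UTS)^(1/b) = 0.5 * (867/1728)^(1/-0.143) = 62.1653 cycles

62.1653 cycles


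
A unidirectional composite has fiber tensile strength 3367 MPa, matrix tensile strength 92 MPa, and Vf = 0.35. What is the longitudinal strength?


sigma_1 = sigma_f*Vf + sigma_m*(1-Vf) = 3367*0.35 + 92*0.65 = 1238.3 MPa

1238.3 MPa


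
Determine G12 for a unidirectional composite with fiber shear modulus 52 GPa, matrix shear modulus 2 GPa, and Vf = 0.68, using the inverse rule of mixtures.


1/G12 = Vf/Gf + (1-Vf)/Gm = 0.68/52 + 0.32/2
G12 = 5.78 GPa

5.78 GPa


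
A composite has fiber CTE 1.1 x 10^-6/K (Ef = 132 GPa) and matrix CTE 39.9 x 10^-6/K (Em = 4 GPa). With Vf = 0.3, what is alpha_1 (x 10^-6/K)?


E1 = Ef*Vf + Em*(1-Vf) = 42.4
alpha_1 = (alpha_f*Ef*Vf + alpha_m*Em*(1-Vf))/E1 = 3.66 x 10^-6/K

3.66 x 10^-6/K


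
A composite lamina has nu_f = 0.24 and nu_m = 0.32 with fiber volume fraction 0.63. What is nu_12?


nu_12 = nu_f*Vf + nu_m*(1-Vf) = 0.24*0.63 + 0.32*0.37 = 0.2696

0.2696


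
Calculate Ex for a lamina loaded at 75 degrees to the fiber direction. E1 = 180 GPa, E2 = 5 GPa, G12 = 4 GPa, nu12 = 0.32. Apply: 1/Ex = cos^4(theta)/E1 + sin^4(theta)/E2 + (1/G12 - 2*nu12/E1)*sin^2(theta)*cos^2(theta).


cos^4(75) = 0.004487, sin^4(75) = 0.870513, sin^2(75)*cos^2(75) = 0.0625
1/G12 - 2*nu12/E1 = 1/4 - 2*0.32/180 = 0.246444 GPa^-1
1/Ex = 0.004487/180 + 0.870513/5 + 0.246444*0.0625 = 0.1895302 GPa^-1
Ex = 5.28 GPa

5.28 GPa


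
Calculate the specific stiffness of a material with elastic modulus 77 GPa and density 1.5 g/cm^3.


Specific stiffness = E/rho = 77/1.5 = 51.3 GPa/(g/cm^3)

51.3 GPa/(g/cm^3)


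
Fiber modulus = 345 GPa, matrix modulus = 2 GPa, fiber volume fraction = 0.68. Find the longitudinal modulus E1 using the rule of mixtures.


E1 = Ef*Vf + Em*(1-Vf) = 345*0.68 + 2*0.32 = 235.24 GPa

235.24 GPa


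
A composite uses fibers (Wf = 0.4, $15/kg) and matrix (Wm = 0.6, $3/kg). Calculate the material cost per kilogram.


Cost = cost_f*Wf + cost_m*Wm = 15*0.4 + 3*0.6 = $7.8/kg

$7.8/kg


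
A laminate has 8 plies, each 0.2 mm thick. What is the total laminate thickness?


h = n * t_ply = 8 * 0.2 = 1.6 mm

1.6 mm


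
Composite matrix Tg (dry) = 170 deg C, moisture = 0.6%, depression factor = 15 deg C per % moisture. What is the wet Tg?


Tg_wet = Tg_dry - k*moisture = 170 - 15*0.6 = 161.0 deg C

161.0 deg C


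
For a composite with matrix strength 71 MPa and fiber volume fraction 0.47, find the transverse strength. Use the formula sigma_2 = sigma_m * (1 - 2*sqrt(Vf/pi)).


factor = 1 - 2*sqrt(0.47/pi) = 0.2264
sigma_2 = 71 * 0.2264 = 16.08 MPa

16.08 MPa


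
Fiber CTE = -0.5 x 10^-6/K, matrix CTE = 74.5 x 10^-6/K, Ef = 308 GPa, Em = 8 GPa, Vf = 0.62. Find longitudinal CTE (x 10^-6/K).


E1 = Ef*Vf + Em*(1-Vf) = 194.0
alpha_1 = (alpha_f*Ef*Vf + alpha_m*Em*(1-Vf))/E1 = 0.68 x 10^-6/K

0.68 x 10^-6/K


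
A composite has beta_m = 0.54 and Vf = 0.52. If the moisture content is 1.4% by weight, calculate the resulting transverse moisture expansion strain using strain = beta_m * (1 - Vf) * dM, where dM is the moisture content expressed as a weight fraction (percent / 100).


dM = 1.4/100 = 0.014
strain = beta_m * (1-Vf) * dM = 0.54 * 0.48 * 0.014 = 0.0036288

0.0036288


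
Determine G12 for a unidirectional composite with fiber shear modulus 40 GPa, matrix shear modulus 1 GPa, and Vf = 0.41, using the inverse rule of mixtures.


1/G12 = Vf/Gf + (1-Vf)/Gm = 0.41/40 + 0.59/1
G12 = 1.67 GPa

1.67 GPa


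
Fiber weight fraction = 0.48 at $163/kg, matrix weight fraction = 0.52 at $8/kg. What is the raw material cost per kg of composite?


Cost = cost_f*Wf + cost_m*Wm = 163*0.48 + 8*0.52 = $82.4/kg

$82.4/kg


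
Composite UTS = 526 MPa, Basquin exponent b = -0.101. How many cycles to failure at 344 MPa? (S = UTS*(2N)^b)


N = 0.5 * (S/UTS)^(1/b) = 0.5 * (344/526)^(1/-0.101) = 33.4952 cycles

33.4952 cycles


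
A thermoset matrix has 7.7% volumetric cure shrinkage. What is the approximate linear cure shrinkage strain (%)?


Linear shrinkage ≈ vol_shrink/3 = 7.7/3 = 2.567%

2.567%


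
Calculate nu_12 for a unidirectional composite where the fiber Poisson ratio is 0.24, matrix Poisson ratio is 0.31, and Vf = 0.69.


nu_12 = nu_f*Vf + nu_m*(1-Vf) = 0.24*0.69 + 0.31*0.31 = 0.2617

0.2617


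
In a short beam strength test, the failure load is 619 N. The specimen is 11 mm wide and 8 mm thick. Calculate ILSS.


ILSS = 3F/(4bh) = 3*619/(4*11*8) = 5.28 MPa

5.28 MPa


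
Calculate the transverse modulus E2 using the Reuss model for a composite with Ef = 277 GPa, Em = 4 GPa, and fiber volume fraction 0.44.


1/E2 = Vf/Ef + (1-Vf)/Em = 0.44/277 + 0.56/4
E2 = 7.06 GPa

7.06 GPa


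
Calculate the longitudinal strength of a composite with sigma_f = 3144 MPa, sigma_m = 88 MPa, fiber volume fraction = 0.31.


sigma_1 = sigma_f*Vf + sigma_m*(1-Vf) = 3144*0.31 + 88*0.69 = 1035.4 MPa

1035.4 MPa


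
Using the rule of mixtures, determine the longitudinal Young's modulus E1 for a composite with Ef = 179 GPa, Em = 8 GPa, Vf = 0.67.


E1 = Ef*Vf + Em*(1-Vf) = 179*0.67 + 8*0.33 = 122.57 GPa

122.57 GPa


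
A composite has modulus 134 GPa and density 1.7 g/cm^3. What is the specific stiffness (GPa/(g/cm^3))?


Specific stiffness = E/rho = 134/1.7 = 78.8 GPa/(g/cm^3)

78.8 GPa/(g/cm^3)


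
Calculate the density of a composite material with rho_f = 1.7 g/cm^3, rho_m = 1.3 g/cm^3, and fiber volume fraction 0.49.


rho_c = rho_f*Vf + rho_m*(1-Vf) = 1.7*0.49 + 1.3*0.51 = 1.496 g/cm^3

1.496 g/cm^3


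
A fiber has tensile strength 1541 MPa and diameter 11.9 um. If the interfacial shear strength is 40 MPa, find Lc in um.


Lc = sigma_f * d / (2 * tau_i) = 1541 * 11.9 / (2 * 40) = 229.2 um

229.2 um


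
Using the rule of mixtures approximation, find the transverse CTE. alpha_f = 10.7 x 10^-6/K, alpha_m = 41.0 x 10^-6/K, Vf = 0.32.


alpha_2 = alpha_f*Vf + alpha_m*(1-Vf) = 10.7*0.32 + 41.0*0.68 = 31.3 x 10^-6/K

31.3 x 10^-6/K


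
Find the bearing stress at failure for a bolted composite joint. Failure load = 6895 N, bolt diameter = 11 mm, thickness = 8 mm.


sigma_br = F/(d*h) = 6895/(11*8) = 78.4 MPa

78.4 MPa


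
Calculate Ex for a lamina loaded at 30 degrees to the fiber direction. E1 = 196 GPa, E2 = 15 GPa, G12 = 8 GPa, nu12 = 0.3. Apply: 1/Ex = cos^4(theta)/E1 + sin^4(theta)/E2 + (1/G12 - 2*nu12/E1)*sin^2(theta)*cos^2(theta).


cos^4(30) = 0.5625, sin^4(30) = 0.0625, sin^2(30)*cos^2(30) = 0.1875
1/G12 - 2*nu12/E1 = 1/8 - 2*0.3/196 = 0.121939 GPa^-1
1/Ex = 0.5625/196 + 0.0625/15 + 0.121939*0.1875 = 0.0299001 GPa^-1
Ex = 33.44 GPa

33.44 GPa


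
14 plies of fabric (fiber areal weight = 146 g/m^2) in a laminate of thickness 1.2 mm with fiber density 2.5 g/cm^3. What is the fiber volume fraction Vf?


Vf = n * FAW / (rho_f * h * 1000) = 14 * 146 / (2.5 * 1.2 * 1000) = 0.6813

0.6813


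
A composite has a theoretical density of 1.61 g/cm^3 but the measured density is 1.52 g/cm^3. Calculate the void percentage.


Void% = (rho_theo - rho_actual)/rho_theo * 100 = (1.61 - 1.52)/1.61 * 100 = 5.59%

5.59%


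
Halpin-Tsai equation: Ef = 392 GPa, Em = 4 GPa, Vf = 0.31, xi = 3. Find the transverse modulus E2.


eta = (Ef/Em - 1)/(Ef/Em + xi) = (98.0 - 1)/(98.0 + 3) = 0.9604
E2 = Em*(1+xi*eta*Vf)/(1-eta*Vf) = 10.78 GPa

10.78 GPa


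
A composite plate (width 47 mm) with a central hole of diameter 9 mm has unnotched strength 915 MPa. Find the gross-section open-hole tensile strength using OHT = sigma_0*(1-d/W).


OHT = sigma_0*(1-d/W) = 915*(1-9/47) = 739.8 MPa

739.8 MPa


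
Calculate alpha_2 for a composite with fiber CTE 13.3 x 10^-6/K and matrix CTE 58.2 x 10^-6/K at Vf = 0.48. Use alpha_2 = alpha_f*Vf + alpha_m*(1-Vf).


alpha_2 = alpha_f*Vf + alpha_m*(1-Vf) = 13.3*0.48 + 58.2*0.52 = 36.6 x 10^-6/K

36.6 x 10^-6/K


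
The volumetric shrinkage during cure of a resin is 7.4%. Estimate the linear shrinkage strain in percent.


Linear shrinkage ≈ vol_shrink/3 = 7.4/3 = 2.467%

2.467%


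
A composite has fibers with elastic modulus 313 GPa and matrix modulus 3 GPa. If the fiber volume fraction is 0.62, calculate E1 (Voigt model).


E1 = Ef*Vf + Em*(1-Vf) = 313*0.62 + 3*0.38 = 195.2 GPa

195.2 GPa


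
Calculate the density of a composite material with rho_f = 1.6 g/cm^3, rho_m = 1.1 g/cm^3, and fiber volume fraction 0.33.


rho_c = rho_f*Vf + rho_m*(1-Vf) = 1.6*0.33 + 1.1*0.67 = 1.265 g/cm^3

1.265 g/cm^3


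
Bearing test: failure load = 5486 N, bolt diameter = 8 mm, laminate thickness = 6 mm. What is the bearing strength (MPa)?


sigma_br = F/(d*h) = 5486/(8*6) = 114.3 MPa

114.3 MPa


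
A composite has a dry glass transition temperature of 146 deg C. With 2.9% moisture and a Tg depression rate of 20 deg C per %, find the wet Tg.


Tg_wet = Tg_dry - k*moisture = 146 - 20*2.9 = 88.0 deg C

88.0 deg C


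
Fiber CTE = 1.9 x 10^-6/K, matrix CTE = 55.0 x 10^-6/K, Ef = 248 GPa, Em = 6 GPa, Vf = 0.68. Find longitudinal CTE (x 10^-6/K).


E1 = Ef*Vf + Em*(1-Vf) = 170.56
alpha_1 = (alpha_f*Ef*Vf + alpha_m*Em*(1-Vf))/E1 = 2.5 x 10^-6/K

2.5 x 10^-6/K


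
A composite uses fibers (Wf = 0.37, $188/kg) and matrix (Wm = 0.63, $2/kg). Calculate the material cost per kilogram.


Cost = cost_f*Wf + cost_m*Wm = 188*0.37 + 2*0.63 = $70.82/kg

$70.82/kg


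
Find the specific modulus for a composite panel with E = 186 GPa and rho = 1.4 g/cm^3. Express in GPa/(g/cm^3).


Specific stiffness = E/rho = 186/1.4 = 132.9 GPa/(g/cm^3)

132.9 GPa/(g/cm^3)


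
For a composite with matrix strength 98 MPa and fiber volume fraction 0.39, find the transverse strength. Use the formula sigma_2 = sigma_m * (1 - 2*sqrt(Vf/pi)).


factor = 1 - 2*sqrt(0.39/pi) = 0.2953
sigma_2 = 98 * 0.2953 = 28.94 MPa

28.94 MPa


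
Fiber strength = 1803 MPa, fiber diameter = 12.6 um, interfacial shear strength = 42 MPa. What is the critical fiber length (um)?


Lc = sigma_f * d / (2 * tau_i) = 1803 * 12.6 / (2 * 42) = 270.5 um

270.5 um


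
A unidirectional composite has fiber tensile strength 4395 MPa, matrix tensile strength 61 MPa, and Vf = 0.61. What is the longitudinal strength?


sigma_1 = sigma_f*Vf + sigma_m*(1-Vf) = 4395*0.61 + 61*0.39 = 2704.7 MPa

2704.7 MPa


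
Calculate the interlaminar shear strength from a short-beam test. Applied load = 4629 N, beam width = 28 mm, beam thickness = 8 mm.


ILSS = 3F/(4bh) = 3*4629/(4*28*8) = 15.5 MPa

15.5 MPa


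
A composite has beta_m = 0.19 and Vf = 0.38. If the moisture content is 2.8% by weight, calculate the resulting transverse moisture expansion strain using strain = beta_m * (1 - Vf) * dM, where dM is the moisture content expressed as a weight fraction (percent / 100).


dM = 2.8/100 = 0.028
strain = beta_m * (1-Vf) * dM = 0.19 * 0.62 * 0.028 = 0.0032984

0.0032984


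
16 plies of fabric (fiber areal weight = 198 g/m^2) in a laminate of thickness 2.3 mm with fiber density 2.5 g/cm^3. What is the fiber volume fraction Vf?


Vf = n * FAW / (rho_f * h * 1000) = 16 * 198 / (2.5 * 2.3 * 1000) = 0.551

0.551


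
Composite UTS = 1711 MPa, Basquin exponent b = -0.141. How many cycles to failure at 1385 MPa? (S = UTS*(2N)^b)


N = 0.5 * (S/UTS)^(1/b) = 0.5 * (1385/1711)^(1/-0.141) = 2.2389 cycles

2.2389 cycles


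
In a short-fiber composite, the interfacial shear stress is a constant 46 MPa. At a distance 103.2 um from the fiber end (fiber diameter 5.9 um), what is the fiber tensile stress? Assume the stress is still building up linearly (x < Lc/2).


Force balance: sigma_f * (pi*d^2/4) = tau * (pi*d) * x  ->  sigma_f = 4 * tau * x / d
sigma_f = 4 * 46 * 103.2 / 5.9 = 3218.4 MPa

3218.4 MPa


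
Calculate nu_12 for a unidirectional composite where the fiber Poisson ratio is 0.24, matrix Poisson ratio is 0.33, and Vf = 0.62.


nu_12 = nu_f*Vf + nu_m*(1-Vf) = 0.24*0.62 + 0.33*0.38 = 0.2742

0.2742


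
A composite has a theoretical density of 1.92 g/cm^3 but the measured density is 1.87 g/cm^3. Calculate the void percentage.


Void% = (rho_theo - rho_actual)/rho_theo * 100 = (1.92 - 1.87)/1.92 * 100 = 2.6%

2.6%


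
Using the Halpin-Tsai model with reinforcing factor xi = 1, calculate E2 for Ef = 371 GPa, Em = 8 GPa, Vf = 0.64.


eta = (Ef/Em - 1)/(Ef/Em + xi) = (46.375 - 1)/(46.375 + 1) = 0.9578
E2 = Em*(1+xi*eta*Vf)/(1-eta*Vf) = 33.34 GPa

33.34 GPa


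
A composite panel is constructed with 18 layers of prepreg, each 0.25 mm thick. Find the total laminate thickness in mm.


h = n * t_ply = 18 * 0.25 = 4.5 mm

4.5 mm


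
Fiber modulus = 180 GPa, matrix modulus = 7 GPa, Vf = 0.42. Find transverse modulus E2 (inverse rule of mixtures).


1/E2 = Vf/Ef + (1-Vf)/Em = 0.42/180 + 0.58/7
E2 = 11.74 GPa

11.74 GPa


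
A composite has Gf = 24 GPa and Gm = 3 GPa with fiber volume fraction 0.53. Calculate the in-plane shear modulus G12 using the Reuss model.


1/G12 = Vf/Gf + (1-Vf)/Gm = 0.53/24 + 0.47/3
G12 = 5.59 GPa

5.59 GPa


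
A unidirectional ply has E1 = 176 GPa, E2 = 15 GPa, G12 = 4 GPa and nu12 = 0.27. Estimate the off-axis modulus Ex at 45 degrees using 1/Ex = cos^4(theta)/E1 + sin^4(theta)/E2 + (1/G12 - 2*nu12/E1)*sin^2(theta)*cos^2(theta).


cos^4(45) = 0.25, sin^4(45) = 0.25, sin^2(45)*cos^2(45) = 0.25
1/G12 - 2*nu12/E1 = 1/4 - 2*0.27/176 = 0.246932 GPa^-1
1/Ex = 0.25/176 + 0.25/15 + 0.246932*0.25 = 0.0798201 GPa^-1
Ex = 12.53 GPa

12.53 GPa


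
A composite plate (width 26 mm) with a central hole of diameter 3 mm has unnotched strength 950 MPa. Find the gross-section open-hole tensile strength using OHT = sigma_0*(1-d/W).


OHT = sigma_0*(1-d/W) = 950*(1-3/26) = 840.4 MPa

840.4 MPa


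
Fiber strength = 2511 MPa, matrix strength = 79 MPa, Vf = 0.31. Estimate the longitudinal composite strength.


sigma_1 = sigma_f*Vf + sigma_m*(1-Vf) = 2511*0.31 + 79*0.69 = 832.9 MPa

832.9 MPa


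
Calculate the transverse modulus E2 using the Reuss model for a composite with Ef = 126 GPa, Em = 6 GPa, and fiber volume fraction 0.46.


1/E2 = Vf/Ef + (1-Vf)/Em = 0.46/126 + 0.54/6
E2 = 10.68 GPa

10.68 GPa


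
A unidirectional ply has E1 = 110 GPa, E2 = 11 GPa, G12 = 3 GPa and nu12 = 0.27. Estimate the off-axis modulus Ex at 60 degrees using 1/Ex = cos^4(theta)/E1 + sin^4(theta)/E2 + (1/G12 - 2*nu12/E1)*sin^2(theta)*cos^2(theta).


cos^4(60) = 0.0625, sin^4(60) = 0.5625, sin^2(60)*cos^2(60) = 0.1875
1/G12 - 2*nu12/E1 = 1/3 - 2*0.27/110 = 0.328424 GPa^-1
1/Ex = 0.0625/110 + 0.5625/11 + 0.328424*0.1875 = 0.1132841 GPa^-1
Ex = 8.83 GPa

8.83 GPa


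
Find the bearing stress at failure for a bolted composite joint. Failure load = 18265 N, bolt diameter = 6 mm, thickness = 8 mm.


sigma_br = F/(d*h) = 18265/(6*8) = 380.5 MPa

380.5 MPa


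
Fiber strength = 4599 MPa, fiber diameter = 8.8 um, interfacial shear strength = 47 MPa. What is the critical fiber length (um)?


Lc = sigma_f * d / (2 * tau_i) = 4599 * 8.8 / (2 * 47) = 430.5 um

430.5 um


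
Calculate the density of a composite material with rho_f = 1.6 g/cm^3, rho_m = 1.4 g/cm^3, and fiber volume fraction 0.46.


rho_c = rho_f*Vf + rho_m*(1-Vf) = 1.6*0.46 + 1.4*0.54 = 1.492 g/cm^3

1.492 g/cm^3


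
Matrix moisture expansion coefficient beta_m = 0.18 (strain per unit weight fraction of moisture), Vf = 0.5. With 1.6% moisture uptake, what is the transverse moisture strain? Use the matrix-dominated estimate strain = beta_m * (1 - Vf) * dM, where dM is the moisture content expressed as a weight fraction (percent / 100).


dM = 1.6/100 = 0.016
strain = beta_m * (1-Vf) * dM = 0.18 * 0.5 * 0.016 = 0.00144

0.00144


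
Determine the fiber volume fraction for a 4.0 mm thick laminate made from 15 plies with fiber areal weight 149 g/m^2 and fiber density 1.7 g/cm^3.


Vf = n * FAW / (rho_f * h * 1000) = 15 * 149 / (1.7 * 4.0 * 1000) = 0.3287

0.3287


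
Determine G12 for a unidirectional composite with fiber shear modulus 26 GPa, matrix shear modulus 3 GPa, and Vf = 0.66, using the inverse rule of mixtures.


1/G12 = Vf/Gf + (1-Vf)/Gm = 0.66/26 + 0.34/3
G12 = 7.21 GPa

7.21 GPa


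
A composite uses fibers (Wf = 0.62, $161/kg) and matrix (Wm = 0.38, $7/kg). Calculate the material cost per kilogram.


Cost = cost_f*Wf + cost_m*Wm = 161*0.62 + 7*0.38 = $102.48/kg

$102.48/kg


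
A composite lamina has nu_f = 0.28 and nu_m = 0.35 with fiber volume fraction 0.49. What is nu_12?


nu_12 = nu_f*Vf + nu_m*(1-Vf) = 0.28*0.49 + 0.35*0.51 = 0.3157

0.3157


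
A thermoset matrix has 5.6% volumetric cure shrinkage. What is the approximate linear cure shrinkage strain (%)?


Linear shrinkage ≈ vol_shrink/3 = 5.6/3 = 1.867%

1.867%


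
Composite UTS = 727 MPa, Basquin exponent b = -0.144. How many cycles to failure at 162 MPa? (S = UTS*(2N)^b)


N = 0.5 * (S/UTS)^(1/b) = 0.5 * (162/727)^(1/-0.144) = 16860.9670 cycles

16860.9670 cycles


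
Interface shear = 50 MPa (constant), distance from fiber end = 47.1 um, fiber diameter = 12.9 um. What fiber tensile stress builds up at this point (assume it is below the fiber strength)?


Force balance: sigma_f * (pi*d^2/4) = tau * (pi*d) * x  ->  sigma_f = 4 * tau * x / d
sigma_f = 4 * 50 * 47.1 / 12.9 = 730.2 MPa

730.2 MPa


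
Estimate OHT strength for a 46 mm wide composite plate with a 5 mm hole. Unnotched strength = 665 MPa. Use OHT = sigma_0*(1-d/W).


OHT = sigma_0*(1-d/W) = 665*(1-5/46) = 592.7 MPa

592.7 MPa


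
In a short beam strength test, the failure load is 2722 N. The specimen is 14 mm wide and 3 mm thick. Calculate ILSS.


ILSS = 3F/(4bh) = 3*2722/(4*14*3) = 48.61 MPa

48.61 MPa


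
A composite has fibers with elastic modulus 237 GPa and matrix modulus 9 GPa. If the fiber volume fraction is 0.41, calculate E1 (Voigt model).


E1 = Ef*Vf + Em*(1-Vf) = 237*0.41 + 9*0.59 = 102.48 GPa

102.48 GPa


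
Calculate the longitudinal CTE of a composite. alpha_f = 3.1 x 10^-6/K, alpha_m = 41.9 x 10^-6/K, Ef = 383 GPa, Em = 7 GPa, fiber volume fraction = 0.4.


E1 = Ef*Vf + Em*(1-Vf) = 157.4
alpha_1 = (alpha_f*Ef*Vf + alpha_m*Em*(1-Vf))/E1 = 4.14 x 10^-6/K

4.14 x 10^-6/K


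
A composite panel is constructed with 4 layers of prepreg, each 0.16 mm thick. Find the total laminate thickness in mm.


h = n * t_ply = 4 * 0.16 = 0.64 mm

0.64 mm


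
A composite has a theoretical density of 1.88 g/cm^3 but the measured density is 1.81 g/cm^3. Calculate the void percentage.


Void% = (rho_theo - rho_actual)/rho_theo * 100 = (1.88 - 1.81)/1.88 * 100 = 3.72%

3.72%


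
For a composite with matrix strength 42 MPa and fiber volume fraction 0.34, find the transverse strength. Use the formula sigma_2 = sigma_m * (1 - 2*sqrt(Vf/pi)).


factor = 1 - 2*sqrt(0.34/pi) = 0.342
sigma_2 = 42 * 0.342 = 14.37 MPa

14.37 MPa


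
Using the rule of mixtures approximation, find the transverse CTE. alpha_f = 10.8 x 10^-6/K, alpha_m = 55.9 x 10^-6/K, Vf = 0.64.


alpha_2 = alpha_f*Vf + alpha_m*(1-Vf) = 10.8*0.64 + 55.9*0.36 = 27.0 x 10^-6/K

27.0 x 10^-6/K


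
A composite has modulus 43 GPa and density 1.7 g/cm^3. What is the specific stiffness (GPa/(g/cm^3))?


Specific stiffness = E/rho = 43/1.7 = 25.3 GPa/(g/cm^3)

25.3 GPa/(g/cm^3)


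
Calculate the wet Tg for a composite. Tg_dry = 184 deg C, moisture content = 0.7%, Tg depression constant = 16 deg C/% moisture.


Tg_wet = Tg_dry - k*moisture = 184 - 16*0.7 = 172.8 deg C

172.8 deg C


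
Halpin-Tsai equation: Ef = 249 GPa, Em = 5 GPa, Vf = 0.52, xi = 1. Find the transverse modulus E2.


eta = (Ef/Em - 1)/(Ef/Em + xi) = (49.8 - 1)/(49.8 + 1) = 0.9606
E2 = Em*(1+xi*eta*Vf)/(1-eta*Vf) = 14.98 GPa

14.98 GPa


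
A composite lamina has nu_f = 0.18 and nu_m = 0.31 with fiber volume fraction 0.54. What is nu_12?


nu_12 = nu_f*Vf + nu_m*(1-Vf) = 0.18*0.54 + 0.31*0.46 = 0.2398

0.2398


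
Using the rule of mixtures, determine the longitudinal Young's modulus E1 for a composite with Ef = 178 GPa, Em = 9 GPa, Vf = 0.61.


E1 = Ef*Vf + Em*(1-Vf) = 178*0.61 + 9*0.39 = 112.09 GPa

112.09 GPa


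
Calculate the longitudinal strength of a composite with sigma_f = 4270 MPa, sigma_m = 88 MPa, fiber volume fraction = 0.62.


sigma_1 = sigma_f*Vf + sigma_m*(1-Vf) = 4270*0.62 + 88*0.38 = 2680.8 MPa

2680.8 MPa


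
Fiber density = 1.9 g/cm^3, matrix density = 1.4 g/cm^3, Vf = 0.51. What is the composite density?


rho_c = rho_f*Vf + rho_m*(1-Vf) = 1.9*0.51 + 1.4*0.49 = 1.655 g/cm^3

1.655 g/cm^3


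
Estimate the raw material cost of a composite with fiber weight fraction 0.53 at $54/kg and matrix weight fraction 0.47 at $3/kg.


Cost = cost_f*Wf + cost_m*Wm = 54*0.53 + 3*0.47 = $30.03/kg

$30.03/kg


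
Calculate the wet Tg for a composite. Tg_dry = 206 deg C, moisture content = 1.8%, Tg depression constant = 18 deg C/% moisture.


Tg_wet = Tg_dry - k*moisture = 206 - 18*1.8 = 173.6 deg C

173.6 deg C


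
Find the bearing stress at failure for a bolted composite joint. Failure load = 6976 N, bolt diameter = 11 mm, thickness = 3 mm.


sigma_br = F/(d*h) = 6976/(11*3) = 211.4 MPa

211.4 MPa


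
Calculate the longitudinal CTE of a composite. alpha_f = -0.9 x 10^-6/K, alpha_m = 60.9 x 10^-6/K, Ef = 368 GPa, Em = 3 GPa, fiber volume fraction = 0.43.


E1 = Ef*Vf + Em*(1-Vf) = 159.95
alpha_1 = (alpha_f*Ef*Vf + alpha_m*Em*(1-Vf))/E1 = -0.24 x 10^-6/K

-0.24 x 10^-6/K


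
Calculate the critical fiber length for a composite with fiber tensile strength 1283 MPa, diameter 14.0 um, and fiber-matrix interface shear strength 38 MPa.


Lc = sigma_f * d / (2 * tau_i) = 1283 * 14.0 / (2 * 38) = 236.3 um

236.3 um


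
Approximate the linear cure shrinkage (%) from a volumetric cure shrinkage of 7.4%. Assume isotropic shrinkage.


Linear shrinkage ≈ vol_shrink/3 = 7.4/3 = 2.467%

2.467%


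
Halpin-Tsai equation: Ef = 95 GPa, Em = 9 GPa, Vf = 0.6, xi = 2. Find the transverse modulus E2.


eta = (Ef/Em - 1)/(Ef/Em + xi) = (10.5556 - 1)/(10.5556 + 2) = 0.7611
E2 = Em*(1+xi*eta*Vf)/(1-eta*Vf) = 31.69 GPa

31.69 GPa


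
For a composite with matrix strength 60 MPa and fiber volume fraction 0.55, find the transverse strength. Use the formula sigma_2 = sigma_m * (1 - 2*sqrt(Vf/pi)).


factor = 1 - 2*sqrt(0.55/pi) = 0.1632
sigma_2 = 60 * 0.1632 = 9.79 MPa

9.79 MPa


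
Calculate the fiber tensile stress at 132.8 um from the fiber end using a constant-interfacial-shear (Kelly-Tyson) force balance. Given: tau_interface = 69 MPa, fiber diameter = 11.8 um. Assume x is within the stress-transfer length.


Force balance: sigma_f * (pi*d^2/4) = tau * (pi*d) * x  ->  sigma_f = 4 * tau * x / d
sigma_f = 4 * 69 * 132.8 / 11.8 = 3106.2 MPa

3106.2 MPa


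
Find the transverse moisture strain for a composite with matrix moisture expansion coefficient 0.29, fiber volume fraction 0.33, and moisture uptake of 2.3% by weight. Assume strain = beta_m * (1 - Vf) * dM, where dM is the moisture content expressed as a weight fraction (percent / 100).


dM = 2.3/100 = 0.023
strain = beta_m * (1-Vf) * dM = 0.29 * 0.67 * 0.023 = 0.0044689

0.0044689


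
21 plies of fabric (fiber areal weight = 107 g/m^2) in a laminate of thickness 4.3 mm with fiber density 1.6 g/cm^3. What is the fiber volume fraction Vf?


Vf = n * FAW / (rho_f * h * 1000) = 21 * 107 / (1.6 * 4.3 * 1000) = 0.3266

0.3266


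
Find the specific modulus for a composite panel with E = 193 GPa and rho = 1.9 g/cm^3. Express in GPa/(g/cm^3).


Specific stiffness = E/rho = 193/1.9 = 101.6 GPa/(g/cm^3)

101.6 GPa/(g/cm^3)


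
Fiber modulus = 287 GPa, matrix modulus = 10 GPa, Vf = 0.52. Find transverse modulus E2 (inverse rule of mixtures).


1/E2 = Vf/Ef + (1-Vf)/Em = 0.52/287 + 0.48/10
E2 = 20.08 GPa

20.08 GPa


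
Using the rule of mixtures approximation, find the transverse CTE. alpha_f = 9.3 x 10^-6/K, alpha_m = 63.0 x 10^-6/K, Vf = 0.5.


alpha_2 = alpha_f*Vf + alpha_m*(1-Vf) = 9.3*0.5 + 63.0*0.5 = 36.2 x 10^-6/K

36.2 x 10^-6/K


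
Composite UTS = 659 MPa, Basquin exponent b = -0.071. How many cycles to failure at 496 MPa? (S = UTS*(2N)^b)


N = 0.5 * (S/UTS)^(1/b) = 0.5 * (496/659)^(1/-0.071) = 27.3559 cycles

27.3559 cycles


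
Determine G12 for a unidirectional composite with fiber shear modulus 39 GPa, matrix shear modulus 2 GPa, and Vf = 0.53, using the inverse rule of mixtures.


1/G12 = Vf/Gf + (1-Vf)/Gm = 0.53/39 + 0.47/2
G12 = 4.02 GPa

4.02 GPa


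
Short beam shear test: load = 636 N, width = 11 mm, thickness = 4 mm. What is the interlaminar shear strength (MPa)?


ILSS = 3F/(4bh) = 3*636/(4*11*4) = 10.84 MPa

10.84 MPa


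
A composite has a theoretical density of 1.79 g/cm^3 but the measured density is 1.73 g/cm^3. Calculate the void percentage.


Void% = (rho_theo - rho_actual)/rho_theo * 100 = (1.79 - 1.73)/1.79 * 100 = 3.35%

3.35%


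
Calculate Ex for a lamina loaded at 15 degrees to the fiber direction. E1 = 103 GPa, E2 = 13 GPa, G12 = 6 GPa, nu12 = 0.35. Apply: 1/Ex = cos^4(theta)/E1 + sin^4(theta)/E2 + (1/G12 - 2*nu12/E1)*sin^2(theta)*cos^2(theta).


cos^4(15) = 0.870513, sin^4(15) = 0.004487, sin^2(15)*cos^2(15) = 0.0625
1/G12 - 2*nu12/E1 = 1/6 - 2*0.35/103 = 0.159871 GPa^-1
1/Ex = 0.870513/103 + 0.004487/13 + 0.159871*0.0625 = 0.0187887 GPa^-1
Ex = 53.22 GPa

53.22 GPa


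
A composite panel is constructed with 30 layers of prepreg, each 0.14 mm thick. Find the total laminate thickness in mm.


h = n * t_ply = 30 * 0.14 = 4.2 mm

4.2 mm


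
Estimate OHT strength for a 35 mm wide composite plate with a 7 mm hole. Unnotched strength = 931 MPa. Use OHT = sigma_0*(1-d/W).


OHT = sigma_0*(1-d/W) = 931*(1-7/35) = 744.8 MPa

744.8 MPa


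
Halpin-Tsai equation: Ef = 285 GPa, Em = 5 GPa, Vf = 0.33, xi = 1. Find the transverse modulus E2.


eta = (Ef/Em - 1)/(Ef/Em + xi) = (57.0 - 1)/(57.0 + 1) = 0.9655
E2 = Em*(1+xi*eta*Vf)/(1-eta*Vf) = 9.68 GPa

9.68 GPa


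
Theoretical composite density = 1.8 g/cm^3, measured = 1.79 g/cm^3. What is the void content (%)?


Void% = (rho_theo - rho_actual)/rho_theo * 100 = (1.8 - 1.79)/1.8 * 100 = 0.56%

0.56%


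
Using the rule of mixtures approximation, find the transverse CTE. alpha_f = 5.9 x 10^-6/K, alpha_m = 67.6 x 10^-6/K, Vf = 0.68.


alpha_2 = alpha_f*Vf + alpha_m*(1-Vf) = 5.9*0.68 + 67.6*0.32 = 25.6 x 10^-6/K

25.6 x 10^-6/K


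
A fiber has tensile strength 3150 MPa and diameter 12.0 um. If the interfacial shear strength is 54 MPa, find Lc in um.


Lc = sigma_f * d / (2 * tau_i) = 3150 * 12.0 / (2 * 54) = 350.0 um

350.0 um


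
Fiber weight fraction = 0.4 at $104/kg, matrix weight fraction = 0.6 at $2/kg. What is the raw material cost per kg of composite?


Cost = cost_f*Wf + cost_m*Wm = 104*0.4 + 2*0.6 = $42.8/kg

$42.8/kg


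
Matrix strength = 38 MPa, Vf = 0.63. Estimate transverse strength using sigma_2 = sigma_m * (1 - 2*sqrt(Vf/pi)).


factor = 1 - 2*sqrt(0.63/pi) = 0.1044
sigma_2 = 38 * 0.1044 = 3.97 MPa

3.97 MPa


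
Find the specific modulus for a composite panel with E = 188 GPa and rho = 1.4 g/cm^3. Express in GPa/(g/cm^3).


Specific stiffness = E/rho = 188/1.4 = 134.3 GPa/(g/cm^3)

134.3 GPa/(g/cm^3)


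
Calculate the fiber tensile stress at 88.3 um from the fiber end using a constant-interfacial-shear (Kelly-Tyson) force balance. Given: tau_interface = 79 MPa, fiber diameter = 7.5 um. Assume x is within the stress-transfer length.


Force balance: sigma_f * (pi*d^2/4) = tau * (pi*d) * x  ->  sigma_f = 4 * tau * x / d
sigma_f = 4 * 79 * 88.3 / 7.5 = 3720.4 MPa

3720.4 MPa


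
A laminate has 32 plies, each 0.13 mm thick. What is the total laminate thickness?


h = n * t_ply = 32 * 0.13 = 4.16 mm

4.16 mm


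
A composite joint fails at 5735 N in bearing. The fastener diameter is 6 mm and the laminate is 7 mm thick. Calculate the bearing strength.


sigma_br = F/(d*h) = 5735/(6*7) = 136.5 MPa

136.5 MPa


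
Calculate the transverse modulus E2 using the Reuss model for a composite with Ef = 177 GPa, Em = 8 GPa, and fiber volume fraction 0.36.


1/E2 = Vf/Ef + (1-Vf)/Em = 0.36/177 + 0.64/8
E2 = 12.19 GPa

12.19 GPa


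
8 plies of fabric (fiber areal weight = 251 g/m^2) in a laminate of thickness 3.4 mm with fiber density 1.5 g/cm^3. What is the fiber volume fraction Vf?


Vf = n * FAW / (rho_f * h * 1000) = 8 * 251 / (1.5 * 3.4 * 1000) = 0.3937

0.3937


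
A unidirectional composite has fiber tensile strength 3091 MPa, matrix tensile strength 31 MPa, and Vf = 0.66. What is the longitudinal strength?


sigma_1 = sigma_f*Vf + sigma_m*(1-Vf) = 3091*0.66 + 31*0.34 = 2050.6 MPa

2050.6 MPa


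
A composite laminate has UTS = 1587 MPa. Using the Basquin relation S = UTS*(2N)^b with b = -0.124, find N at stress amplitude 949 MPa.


N = 0.5 * (S/UTS)^(1/b) = 0.5 * (949/1587)^(1/-0.124) = 31.6128 cycles

31.6128 cycles


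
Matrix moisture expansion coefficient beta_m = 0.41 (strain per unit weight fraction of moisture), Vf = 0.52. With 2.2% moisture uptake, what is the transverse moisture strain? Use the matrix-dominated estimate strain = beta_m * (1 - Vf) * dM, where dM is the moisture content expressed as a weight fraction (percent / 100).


dM = 2.2/100 = 0.022
strain = beta_m * (1-Vf) * dM = 0.41 * 0.48 * 0.022 = 0.0043296

0.0043296


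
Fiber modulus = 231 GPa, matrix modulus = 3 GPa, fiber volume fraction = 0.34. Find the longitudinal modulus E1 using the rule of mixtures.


E1 = Ef*Vf + Em*(1-Vf) = 231*0.34 + 3*0.66 = 80.52 GPa

80.52 GPa


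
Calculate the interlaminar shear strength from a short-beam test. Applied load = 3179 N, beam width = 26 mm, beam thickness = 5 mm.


ILSS = 3F/(4bh) = 3*3179/(4*26*5) = 18.34 MPa

18.34 MPa


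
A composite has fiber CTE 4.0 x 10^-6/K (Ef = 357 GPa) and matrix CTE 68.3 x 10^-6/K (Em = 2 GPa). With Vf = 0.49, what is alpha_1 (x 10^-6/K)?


E1 = Ef*Vf + Em*(1-Vf) = 175.95
alpha_1 = (alpha_f*Ef*Vf + alpha_m*Em*(1-Vf))/E1 = 4.37 x 10^-6/K

4.37 x 10^-6/K


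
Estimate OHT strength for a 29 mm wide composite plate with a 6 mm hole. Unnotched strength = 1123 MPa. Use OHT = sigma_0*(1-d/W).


OHT = sigma_0*(1-d/W) = 1123*(1-6/29) = 890.7 MPa

890.7 MPa


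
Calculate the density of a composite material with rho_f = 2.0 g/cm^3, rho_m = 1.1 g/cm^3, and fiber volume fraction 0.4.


rho_c = rho_f*Vf + rho_m*(1-Vf) = 2.0*0.4 + 1.1*0.6 = 1.46 g/cm^3

1.46 g/cm^3


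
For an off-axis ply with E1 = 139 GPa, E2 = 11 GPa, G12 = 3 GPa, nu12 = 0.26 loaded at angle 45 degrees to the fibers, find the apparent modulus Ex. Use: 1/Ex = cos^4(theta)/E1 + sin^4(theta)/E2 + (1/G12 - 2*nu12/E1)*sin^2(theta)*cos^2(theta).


cos^4(45) = 0.25, sin^4(45) = 0.25, sin^2(45)*cos^2(45) = 0.25
1/G12 - 2*nu12/E1 = 1/3 - 2*0.26/139 = 0.329592 GPa^-1
1/Ex = 0.25/139 + 0.25/11 + 0.329592*0.25 = 0.1069239 GPa^-1
Ex = 9.35 GPa

9.35 GPa


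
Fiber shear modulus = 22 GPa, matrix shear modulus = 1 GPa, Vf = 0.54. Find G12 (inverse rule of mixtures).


1/G12 = Vf/Gf + (1-Vf)/Gm = 0.54/22 + 0.46/1
G12 = 2.06 GPa

2.06 GPa


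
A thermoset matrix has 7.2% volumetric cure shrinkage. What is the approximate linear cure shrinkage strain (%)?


Linear shrinkage ≈ vol_shrink/3 = 7.2/3 = 2.4%

2.4%


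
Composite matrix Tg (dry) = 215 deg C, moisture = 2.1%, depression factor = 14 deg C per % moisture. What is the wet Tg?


Tg_wet = Tg_dry - k*moisture = 215 - 14*2.1 = 185.6 deg C

185.6 deg C


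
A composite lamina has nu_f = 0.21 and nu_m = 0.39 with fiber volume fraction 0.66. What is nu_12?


nu_12 = nu_f*Vf + nu_m*(1-Vf) = 0.21*0.66 + 0.39*0.34 = 0.2712

0.2712


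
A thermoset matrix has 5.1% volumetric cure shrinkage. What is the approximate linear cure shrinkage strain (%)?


Linear shrinkage ≈ vol_shrink/3 = 5.1/3 = 1.7%

1.7%


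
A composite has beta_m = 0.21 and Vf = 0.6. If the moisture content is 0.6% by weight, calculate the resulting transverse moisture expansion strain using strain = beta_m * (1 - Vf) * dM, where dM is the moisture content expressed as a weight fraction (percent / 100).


dM = 0.6/100 = 0.006
strain = beta_m * (1-Vf) * dM = 0.21 * 0.4 * 0.006 = 0.000504

0.000504


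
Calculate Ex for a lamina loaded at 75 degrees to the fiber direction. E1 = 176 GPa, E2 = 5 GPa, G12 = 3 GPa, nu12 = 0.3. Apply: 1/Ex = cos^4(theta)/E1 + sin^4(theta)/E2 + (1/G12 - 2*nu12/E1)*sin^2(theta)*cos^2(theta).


cos^4(75) = 0.004487, sin^4(75) = 0.870513, sin^2(75)*cos^2(75) = 0.0625
1/G12 - 2*nu12/E1 = 1/3 - 2*0.3/176 = 0.329924 GPa^-1
1/Ex = 0.004487/176 + 0.870513/5 + 0.329924*0.0625 = 0.1947483 GPa^-1
Ex = 5.13 GPa

5.13 GPa


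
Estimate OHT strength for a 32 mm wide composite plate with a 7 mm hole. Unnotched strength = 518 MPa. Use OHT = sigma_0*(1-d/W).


OHT = sigma_0*(1-d/W) = 518*(1-7/32) = 404.7 MPa

404.7 MPa


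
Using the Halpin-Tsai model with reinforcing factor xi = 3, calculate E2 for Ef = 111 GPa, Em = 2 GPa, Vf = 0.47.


eta = (Ef/Em - 1)/(Ef/Em + xi) = (55.5 - 1)/(55.5 + 3) = 0.9316
E2 = Em*(1+xi*eta*Vf)/(1-eta*Vf) = 8.23 GPa

8.23 GPa


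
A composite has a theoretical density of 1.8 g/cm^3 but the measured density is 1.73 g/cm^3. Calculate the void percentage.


Void% = (rho_theo - rho_actual)/rho_theo * 100 = (1.8 - 1.73)/1.8 * 100 = 3.89%

3.89%


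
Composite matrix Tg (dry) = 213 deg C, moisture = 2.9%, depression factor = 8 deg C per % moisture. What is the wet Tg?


Tg_wet = Tg_dry - k*moisture = 213 - 8*2.9 = 189.8 deg C

189.8 deg C


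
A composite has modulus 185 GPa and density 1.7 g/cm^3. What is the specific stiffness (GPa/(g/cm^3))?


Specific stiffness = E/rho = 185/1.7 = 108.8 GPa/(g/cm^3)

108.8 GPa/(g/cm^3)


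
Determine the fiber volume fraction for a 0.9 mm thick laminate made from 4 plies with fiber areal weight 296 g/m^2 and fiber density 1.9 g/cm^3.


Vf = n * FAW / (rho_f * h * 1000) = 4 * 296 / (1.9 * 0.9 * 1000) = 0.6924

0.6924


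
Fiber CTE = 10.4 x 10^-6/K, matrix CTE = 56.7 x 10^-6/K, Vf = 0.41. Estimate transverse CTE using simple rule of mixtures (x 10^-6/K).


alpha_2 = alpha_f*Vf + alpha_m*(1-Vf) = 10.4*0.41 + 56.7*0.59 = 37.7 x 10^-6/K

37.7 x 10^-6/K


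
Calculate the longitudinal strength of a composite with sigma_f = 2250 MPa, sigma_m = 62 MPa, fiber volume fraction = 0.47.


sigma_1 = sigma_f*Vf + sigma_m*(1-Vf) = 2250*0.47 + 62*0.53 = 1090.4 MPa

1090.4 MPa
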